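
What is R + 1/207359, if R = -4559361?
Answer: -945424537598/207359 ≈ -4.5594e+6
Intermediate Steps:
R + 1/207359 = -4559361 + 1/207359 = -945424537598/207359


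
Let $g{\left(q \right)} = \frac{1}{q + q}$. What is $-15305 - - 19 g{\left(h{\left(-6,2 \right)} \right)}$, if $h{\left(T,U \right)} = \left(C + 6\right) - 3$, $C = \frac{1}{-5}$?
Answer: $- \frac{428445}{28} \approx -15302.0$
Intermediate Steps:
$C = - \frac{1}{5} \approx -0.2$
$h{\left(T,U \right)} = \frac{14}{5}$ ($h{\left(T,U \right)} = \left(- \frac{1}{5} + 6\right) - 3 = \frac{29}{5} - 3 = \frac{14}{5}$)
$g{\left(q \right)} = \frac{1}{2 q}$
$-15305 - - 19 g{\left(h{\left(-6,2 \right)} \right)} = -15305 - - 19 \frac{1}{2 \cdot \frac{14}{5}} = -15305 - - 19 \cdot \frac{1}{2} \cdot \frac{5}{14} = -15305 - \left(-19\right) \frac{5}{28} = -15305 - - \frac{95}{28} = -15305 + \frac{95}{28} = - \frac{428445}{28}$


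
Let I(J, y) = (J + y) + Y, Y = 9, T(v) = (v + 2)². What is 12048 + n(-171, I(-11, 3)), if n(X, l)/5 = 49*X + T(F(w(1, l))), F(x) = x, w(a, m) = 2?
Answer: -29767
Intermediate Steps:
T(v) = (2 + v)²
I(J, y) = 9 + J + y (I(J, y) = (J + y) + 9 = 9 + J + y)
n(X, l) = 80 + 245*X (n(X, l) = 5*(49*X + (2 + 2)²) = 5*(49*X + 4²) = 5*(49*X + 16) = 5*(16 + 49*X) = 80 + 245*X)
12048 + n(-171, I(-11, 3)) = 12048 + (80 + 245*(-171)) = 12048 + (80 - 41895) = 12048 - 41815 = -29767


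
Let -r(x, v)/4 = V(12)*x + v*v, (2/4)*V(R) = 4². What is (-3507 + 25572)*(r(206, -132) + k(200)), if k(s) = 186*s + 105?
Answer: -1296517335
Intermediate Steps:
V(R) = 32 (V(R) = 2*4² = 2*16 = 32)
k(s) = 105 + 186*s
r(x, v) = -128*x - 4*v² (r(x, v) = -4*(32*x + v*v) = -4*(32*x + v²) = -4*(v² + 32*x) = -128*x - 4*v²)
(-3507 + 25572)*(r(206, -132) + k(200)) = (-3507 + 25572)*((-128*206 - 4*(-132)²) + (105 + 186*200)) = 22065*((-26368 - 4*17424) + (105 + 37200)) = 22065*((-26368 - 69696) + 37305) = 22065*(-96064 + 37305) = 22065*(-58759) = -1296517335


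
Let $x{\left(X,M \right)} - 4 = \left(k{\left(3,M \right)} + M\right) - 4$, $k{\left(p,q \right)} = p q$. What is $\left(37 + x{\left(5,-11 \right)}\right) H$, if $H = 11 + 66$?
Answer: $-539$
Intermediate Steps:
$x{\left(X,M \right)} = 4 M$ ($x{\left(X,M \right)} = 4 + \left(\left(3 M + M\right) - 4\right) = 4 + \left(4 M - 4\right) = 4 + \left(-4 + 4 M\right) = 4 M$)
$H = 77$
$\left(37 + x{\left(5,-11 \right)}\right) H = \left(37 + 4 \left(-11\right)\right) 77 = \left(37 - 44\right) 77 = \left(-7\right) 77 = -539$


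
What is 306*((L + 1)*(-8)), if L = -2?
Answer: 2448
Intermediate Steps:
306*((L + 1)*(-8)) = 306*((-2 + 1)*(-8)) = 306*(-1*(-8)) = 306*8 = 2448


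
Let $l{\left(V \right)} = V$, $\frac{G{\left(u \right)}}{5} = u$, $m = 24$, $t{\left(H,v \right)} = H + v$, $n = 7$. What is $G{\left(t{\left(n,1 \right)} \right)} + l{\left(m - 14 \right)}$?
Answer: $50$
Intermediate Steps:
$G{\left(u \right)} = 5 u$
$G{\left(t{\left(n,1 \right)} \right)} + l{\left(m - 14 \right)} = 5 \left(7 + 1\right) + \left(24 - 14\right) = 5 \cdot 8 + \left(24 - 14\right) = 40 + 10 = 50$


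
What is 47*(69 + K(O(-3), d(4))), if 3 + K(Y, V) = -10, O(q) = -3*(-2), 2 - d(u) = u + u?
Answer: 2632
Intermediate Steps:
d(u) = 2 - 2*u (d(u) = 2 - (u + u) = 2 - 2*u)
O(q) = 6
K(Y, V) = -13 (K(Y, V) = -3 - 10 = -13)
47*(69 + K(O(-3), d(4))) = 47*(69 - 13) = 47*56 = 2632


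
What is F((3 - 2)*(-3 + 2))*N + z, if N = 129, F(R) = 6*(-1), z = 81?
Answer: -693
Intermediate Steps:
F(R) = -6
F((3 - 2)*(-3 + 2))*N + z = -6*129 + 81 = -774 + 81 = -693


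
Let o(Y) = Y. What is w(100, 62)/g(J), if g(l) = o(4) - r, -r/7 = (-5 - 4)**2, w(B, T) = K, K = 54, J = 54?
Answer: 54/571 ≈ 0.094571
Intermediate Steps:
w(B, T) = 54
r = -567 (r = -7*(-5 - 4)**2 = -7*(-9)**2 = -7*81 = -567)
g(l) = 571 (g(l) = 4 - 1*(-567) = 4 + 567 = 571)
w(100, 62)/g(J) = 54/571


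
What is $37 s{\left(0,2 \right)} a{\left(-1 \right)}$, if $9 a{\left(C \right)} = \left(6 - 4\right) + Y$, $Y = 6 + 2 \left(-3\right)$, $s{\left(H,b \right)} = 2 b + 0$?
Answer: $\frac{296}{9} \approx 32.889$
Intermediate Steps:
$s{\left(H,b \right)} = 2 b$
$Y = 0$ ($Y = 6 - 6 = 0$)
$a{\left(C \right)} = \frac{2}{9}$ ($a{\left(C \right)} = \frac{\left(6 - 4\right) + 0}{9} = \frac{2 + 0}{9} = \frac{1}{9} \cdot 2 = \frac{2}{9}$)
$37 s{\left(0,2 \right)} a{\left(-1 \right)} = 37 \cdot 2 \cdot 2 \cdot \frac{2}{9} = 37 \cdot 4 \cdot \frac{2}{9} = 148 \cdot \frac{2}{9} = \frac{296}{9}$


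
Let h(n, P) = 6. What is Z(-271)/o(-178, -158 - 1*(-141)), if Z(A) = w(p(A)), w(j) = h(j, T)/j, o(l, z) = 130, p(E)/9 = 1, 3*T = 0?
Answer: 1/195 ≈ 0.0051282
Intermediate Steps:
T = 0 (T = (⅓)*0 = 0)
p(E) = 9 (p(E) = 9*1 = 9)
w(j) = 6/j
Z(A) = ⅔ (Z(A) = 6/9 = 6*(⅑) = ⅔)
Z(-271)/o(-178, -158 - 1*(-141)) = (⅔)/130 = (⅔)*(1/130) = 1/195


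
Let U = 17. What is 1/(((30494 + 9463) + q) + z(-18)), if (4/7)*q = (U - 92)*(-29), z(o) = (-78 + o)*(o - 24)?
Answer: 4/191181 ≈ 2.0923e-5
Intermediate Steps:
z(o) = (-78 + o)*(-24 + o)
q = 15225/4 (q = 7*((17 - 92)*(-29))/4 = 7*(-75*(-29))/4 = (7/4)*2175 = 15225/4 ≈ 3806.3)
1/(((30494 + 9463) + q) + z(-18)) = 1/(((30494 + 9463) + 15225/4) + (1872 + (-18)² - 102*(-18))) = 1/((39957 + 15225/4) + (1872 + 324 + 1836)) = 1/(175053/4 + 4032) = 1/(191181/4) = 4/191181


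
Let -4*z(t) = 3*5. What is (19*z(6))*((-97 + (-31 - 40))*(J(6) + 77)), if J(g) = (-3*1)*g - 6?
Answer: 634410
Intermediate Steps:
J(g) = -6 - 3*g (J(g) = -3*g - 6 = -6 - 3*g)
z(t) = -15/4 (z(t) = -3*5/4 = -1/4*15 = -15/4)
(19*z(6))*((-97 + (-31 - 40))*(J(6) + 77)) = (19*(-15/4))*((-97 + (-31 - 40))*((-6 - 3*6) + 77)) = -285*(-97 - 71)*((-6 - 18) + 77)/4 = -(-11970)*(-24 + 77) = -(-11970)*53 = -285/4*(-8904) = 634410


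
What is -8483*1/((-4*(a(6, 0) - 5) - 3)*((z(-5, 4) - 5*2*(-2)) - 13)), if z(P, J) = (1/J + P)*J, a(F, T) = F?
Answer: -8483/84 ≈ -100.99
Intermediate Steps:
z(P, J) = J*(P + 1/J) (z(P, J) = (P + 1/J)*J = J*(P + 1/J))
-8483*1/((-4*(a(6, 0) - 5) - 3)*((z(-5, 4) - 5*2*(-2)) - 13)) = -8483*1/((-4*(6 - 5) - 3)*(((1 + 4*(-5)) - 5*2*(-2)) - 13)) = -8483*1/((-4*1 - 3)*(((1 - 20) - 10*(-2)) - 13)) = -8483*1/((-4 - 3)*((-19 + 20) - 13)) = -8483*(-1/(7*(1 - 13))) = -8483/((-7*(-12))) = -8483/84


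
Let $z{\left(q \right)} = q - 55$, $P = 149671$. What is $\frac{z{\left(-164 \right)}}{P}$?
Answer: $- \frac{219}{149671} \approx -0.0014632$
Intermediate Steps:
$z{\left(q \right)} = -55 + q$
$\frac{z{\left(-164 \right)}}{P} = \frac{-55 - 164}{149671} = \left(-219\right) \frac{1}{149671} = - \frac{219}{149671}$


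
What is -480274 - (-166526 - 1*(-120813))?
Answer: -434561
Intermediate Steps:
-480274 - (-166526 - 1*(-120813)) = -480274 - (-166526 + 120813) = -480274 - 1*(-45713) = -480274 + 45713 = -434561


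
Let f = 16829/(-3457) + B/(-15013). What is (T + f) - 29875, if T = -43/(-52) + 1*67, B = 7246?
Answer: -80457947817941/2698796932 ≈ -29813.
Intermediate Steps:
f = -277703199/51899941 (f = 16829/(-3457) + 7246/(-15013) = 16829*(-1/3457) + 7246*(-1/15013) = -16829/3457 - 7246/15013 = -277703199/51899941 ≈ -5.3507)
T = 3527/52 (T = -43*(-1/52) + 67 = 43/52 + 67 = 3527/52 ≈ 67.827)
(T + f) - 29875 = (3527/52 - 277703199/51899941) - 29875 = 168610525559/2698796932 - 29875 = -80457947817941/2698796932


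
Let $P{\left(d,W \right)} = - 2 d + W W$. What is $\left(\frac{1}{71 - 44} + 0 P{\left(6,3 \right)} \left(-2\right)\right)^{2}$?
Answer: $\frac{1}{729} \approx 0.0013717$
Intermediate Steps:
$P{\left(d,W \right)} = W^{2} - 2 d$ ($P{\left(d,W \right)} = - 2 d + W^{2} = W^{2} - 2 d$)
$\left(\frac{1}{71 - 44} + 0 P{\left(6,3 \right)} \left(-2\right)\right)^{2} = \left(\frac{1}{71 - 44} + 0 \left(3^{2} - 12\right) \left(-2\right)\right)^{2} = \left(\frac{1}{27} + 0 \left(9 - 12\right) \left(-2\right)\right)^{2} = \left(\frac{1}{27} + 0 \left(-3\right) \left(-2\right)\right)^{2} = \left(\frac{1}{27} + 0 \left(-2\right)\right)^{2} = \left(\frac{1}{27} + 0\right)^{2} = \left(\frac{1}{27}\right)^{2} = \frac{1}{729}$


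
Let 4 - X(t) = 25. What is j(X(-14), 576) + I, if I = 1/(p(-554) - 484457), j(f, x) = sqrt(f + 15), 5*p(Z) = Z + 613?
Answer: -5/2422226 + I*sqrt(6) ≈ -2.0642e-6 + 2.4495*I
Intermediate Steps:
p(Z) = 613/5 + Z/5 (p(Z) = (Z + 613)/5 = (613 + Z)/5 = 613/5 + Z/5)
X(t) = -21 (X(t) = 4 - 1*25 = 4 - 25 = -21)
j(f, x) = sqrt(15 + f)
I = -5/2422226 (I = 1/((613/5 + (1/5)*(-554)) - 484457) = 1/((613/5 - 554/5) - 484457) = 1/(59/5 - 484457) = 1/(-2422226/5) = -5/2422226 ≈ -2.0642e-6)
j(X(-14), 576) + I = sqrt(15 - 21) - 5/2422226 = sqrt(-6) - 5/2422226 = I*sqrt(6) - 5/2422226 = -5/2422226 + I*sqrt(6)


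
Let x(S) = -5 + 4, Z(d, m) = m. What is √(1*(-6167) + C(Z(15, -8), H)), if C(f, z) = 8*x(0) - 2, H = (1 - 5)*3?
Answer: I*√6177 ≈ 78.594*I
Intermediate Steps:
H = -12 (H = -4*3 = -12)
x(S) = -1
C(f, z) = -10 (C(f, z) = 8*(-1) - 2 = -8 - 2 = -10)
√(1*(-6167) + C(Z(15, -8), H)) = √(1*(-6167) - 10) = √(-6167 - 10) = √(-6177) = I*√6177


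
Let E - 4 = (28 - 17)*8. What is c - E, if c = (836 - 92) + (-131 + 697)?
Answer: 1218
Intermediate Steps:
c = 1310 (c = 744 + 566 = 1310)
E = 92 (E = 4 + (28 - 17)*8 = 4 + 11*8 = 4 + 88 = 92)
c - E = 1310 - 1*92 = 1310 - 92 = 1218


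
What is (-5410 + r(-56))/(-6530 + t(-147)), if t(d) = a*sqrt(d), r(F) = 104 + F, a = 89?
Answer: 35013860/43805287 + 3340526*I*sqrt(3)/43805287 ≈ 0.79931 + 0.13208*I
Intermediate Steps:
t(d) = 89*sqrt(d)
(-5410 + r(-56))/(-6530 + t(-147)) = (-5410 + (104 - 56))/(-6530 + 89*sqrt(-147)) = (-5410 + 48)/(-6530 + 89*(7*I*sqrt(3))) = -5362/(-6530 + 623*I*sqrt(3))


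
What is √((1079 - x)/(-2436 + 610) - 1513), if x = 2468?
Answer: I*√5042223274/1826 ≈ 38.888*I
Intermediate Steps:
√((1079 - x)/(-2436 + 610) - 1513) = √((1079 - 1*2468)/(-2436 + 610) - 1513) = √((1079 - 2468)/(-1826) - 1513) = √(-1389*(-1/1826) - 1513) = √(1389/1826 - 1513) = √(-2761349/1826) = I*√5042223274/1826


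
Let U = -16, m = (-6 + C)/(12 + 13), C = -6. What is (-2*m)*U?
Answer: -384/25 ≈ -15.360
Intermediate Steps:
m = -12/25 (m = (-6 - 6)/(12 + 13) = -12/25 ≈ -0.48000)
(-2*m)*U = -2*(-12/25)*(-16) = (24/25)*(-16) = -384/25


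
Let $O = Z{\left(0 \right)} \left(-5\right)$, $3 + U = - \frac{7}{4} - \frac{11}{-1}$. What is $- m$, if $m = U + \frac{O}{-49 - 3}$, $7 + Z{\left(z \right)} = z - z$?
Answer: $- \frac{145}{26} \approx -5.5769$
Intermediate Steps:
$U = \frac{25}{4}$ ($U = -3 - \left(-11 + \frac{7}{4}\right) = -3 - - \frac{37}{4} = -3 + \left(- \frac{7}{4} + 11\right) = -3 + \frac{37}{4} = \frac{25}{4} \approx 6.25$)
$Z{\left(z \right)} = -7$ ($Z{\left(z \right)} = -7 + \left(z - z\right) = -7 + 0 = -7$)
$O = 35$ ($O = \left(-7\right) \left(-5\right) = 35$)
$m = \frac{145}{26}$ ($m = \frac{25}{4} + \frac{1}{-49 - 3} \cdot 35 = \frac{25}{4} + \frac{1}{-52} \cdot 35 = \frac{25}{4} - \frac{35}{52} = \frac{145}{26} \approx 5.5769$)
$- m = \left(-1\right) \frac{145}{26} = - \frac{145}{26}$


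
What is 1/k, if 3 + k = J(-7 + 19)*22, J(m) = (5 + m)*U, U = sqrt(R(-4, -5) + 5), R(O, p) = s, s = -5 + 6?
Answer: 1/279749 + 374*sqrt(6)/839247 ≈ 0.0010952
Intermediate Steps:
s = 1
R(O, p) = 1
U = sqrt(6) (U = sqrt(1 + 5) = sqrt(6) ≈ 2.4495)
J(m) = sqrt(6)*(5 + m) (J(m) = (5 + m)*sqrt(6) = sqrt(6)*(5 + m))
k = -3 + 374*sqrt(6) (k = -3 + (sqrt(6)*(5 + (-7 + 19)))*22 = -3 + (sqrt(6)*(5 + 12))*22 = -3 + (sqrt(6)*17)*22 = -3 + (17*sqrt(6))*22 = -3 + 374*sqrt(6) ≈ 913.11)
1/k = 1/(-3 + 374*sqrt(6))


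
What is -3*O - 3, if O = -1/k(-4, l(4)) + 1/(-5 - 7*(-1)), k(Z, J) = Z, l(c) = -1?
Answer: -4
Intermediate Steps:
O = ⅓ (O = -1/(-4) + 1/(-5 - 7*(-1)) = -1*(-¼) - 1/(-12) = ¼ - 1/12*(-1) = ¼ + 1/12 = ⅓ ≈ 0.33333)
-3*O - 3 = -3*⅓ - 3 = -1 - 3 = -4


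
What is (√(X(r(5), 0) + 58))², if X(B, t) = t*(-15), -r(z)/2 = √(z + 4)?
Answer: 58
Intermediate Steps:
r(z) = -2*√(4 + z) (r(z) = -2*√(z + 4) = -2*√(4 + z))
X(B, t) = -15*t
(√(X(r(5), 0) + 58))² = (√(-15*0 + 58))² = (√(0 + 58))² = (√58)² = 58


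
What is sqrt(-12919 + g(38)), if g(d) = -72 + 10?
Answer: I*sqrt(12981) ≈ 113.93*I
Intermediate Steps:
g(d) = -62
sqrt(-12919 + g(38)) = sqrt(-12919 - 62) = sqrt(-12981) = I*sqrt(12981)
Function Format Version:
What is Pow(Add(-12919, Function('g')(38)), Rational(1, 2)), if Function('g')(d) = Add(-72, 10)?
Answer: Mul(I, Pow(12981, Rational(1, 2))) ≈ Mul(113.93, I)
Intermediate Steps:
Function('g')(d) = -62
Pow(Add(-12919, Function('g')(38)), Rational(1, 2)) = Pow(Add(-12919, -62), Rational(1, 2)) = Pow(-12981, Rational(1, 2)) = Mul(I, Pow(12981, Rational(1, 2)))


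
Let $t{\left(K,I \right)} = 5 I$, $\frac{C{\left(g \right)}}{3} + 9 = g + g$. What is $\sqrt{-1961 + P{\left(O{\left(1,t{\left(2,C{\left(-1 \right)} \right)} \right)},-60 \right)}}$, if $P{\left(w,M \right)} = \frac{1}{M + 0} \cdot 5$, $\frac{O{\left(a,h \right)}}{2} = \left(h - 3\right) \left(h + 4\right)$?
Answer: $\frac{i \sqrt{70599}}{6} \approx 44.284 i$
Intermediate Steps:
$C{\left(g \right)} = -27 + 6 g$ ($C{\left(g \right)} = -27 + 3 \left(g + g\right) = -27 + 3 \cdot 2 g = -27 + 6 g$)
$O{\left(a,h \right)} = 2 \left(-3 + h\right) \left(4 + h\right)$ ($O{\left(a,h \right)} = 2 \left(h - 3\right) \left(h + 4\right) = 2 \left(-3 + h\right) \left(4 + h\right)$)
$P{\left(w,M \right)} = \frac{5}{M}$ ($P{\left(w,M \right)} = \frac{1}{M} 5 = \frac{5}{M}$)
$\sqrt{-1961 + P{\left(O{\left(1,t{\left(2,C{\left(-1 \right)} \right)} \right)},-60 \right)}} = \sqrt{-1961 + \frac{5}{-60}} = \sqrt{-1961 + 5 \left(- \frac{1}{60}\right)} = \sqrt{-1961 - \frac{1}{12}} = \sqrt{- \frac{23533}{12}} = \frac{i \sqrt{70599}}{6}$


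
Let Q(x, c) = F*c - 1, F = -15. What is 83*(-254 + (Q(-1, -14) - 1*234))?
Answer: -23157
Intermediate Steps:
Q(x, c) = -1 - 15*c (Q(x, c) = -15*c - 1 = -1 - 15*c)
83*(-254 + (Q(-1, -14) - 1*234)) = 83*(-254 + ((-1 - 15*(-14)) - 1*234)) = 83*(-254 + ((-1 + 210) - 234)) = 83*(-254 + (209 - 234)) = 83*(-254 - 25) = 83*(-279) = -23157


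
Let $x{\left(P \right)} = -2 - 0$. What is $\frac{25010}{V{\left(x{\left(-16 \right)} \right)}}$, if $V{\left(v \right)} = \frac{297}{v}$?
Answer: $- \frac{50020}{297} \approx -168.42$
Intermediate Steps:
$x{\left(P \right)} = -2$ ($x{\left(P \right)} = -2 + 0 = -2$)
$\frac{25010}{V{\left(x{\left(-16 \right)} \right)}} = \frac{25010}{297 \frac{1}{-2}} = \frac{25010}{297 \left(- \frac{1}{2}\right)} = \frac{25010}{- \frac{297}{2}} = 25010 \left(- \frac{2}{297}\right) = - \frac{50020}{297}$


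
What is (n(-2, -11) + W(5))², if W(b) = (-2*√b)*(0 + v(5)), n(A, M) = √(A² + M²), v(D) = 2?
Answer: 5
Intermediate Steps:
W(b) = -4*√b (W(b) = (-2*√b)*(0 + 2) = -2*√b*2 = -4*√b)
(n(-2, -11) + W(5))² = (√((-2)² + (-11)²) - 4*√5)² = (√(4 + 121) - 4*√5)² = (√125 - 4*√5)² = (5*√5 - 4*√5)² = (√5)² = 5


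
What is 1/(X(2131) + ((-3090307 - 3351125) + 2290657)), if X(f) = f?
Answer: -1/4148644 ≈ -2.4104e-7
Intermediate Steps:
1/(X(2131) + ((-3090307 - 3351125) + 2290657)) = 1/(2131 + ((-3090307 - 3351125) + 2290657)) = 1/(2131 + (-6441432 + 2290657)) = 1/(2131 - 4150775) = 1/(-4148644) = -1/4148644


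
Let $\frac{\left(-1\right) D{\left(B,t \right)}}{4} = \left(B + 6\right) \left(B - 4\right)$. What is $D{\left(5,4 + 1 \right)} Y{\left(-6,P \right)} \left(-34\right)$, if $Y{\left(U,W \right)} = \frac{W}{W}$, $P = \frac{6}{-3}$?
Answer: $1496$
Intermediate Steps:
$P = -2$ ($P = 6 \left(- \frac{1}{3}\right) = -2$)
$D{\left(B,t \right)} = - 4 \left(-4 + B\right) \left(6 + B\right)$ ($D{\left(B,t \right)} = - 4 \left(B + 6\right) \left(B - 4\right) = - 4 \left(6 + B\right) \left(-4 + B\right) = - 4 \left(-4 + B\right) \left(6 + B\right)$)
$Y{\left(U,W \right)} = 1$
$D{\left(5,4 + 1 \right)} Y{\left(-6,P \right)} \left(-34\right) = \left(96 - 40 - 4 \cdot 5^{2}\right) 1 \left(-34\right) = \left(96 - 40 - 100\right) 1 \left(-34\right) = \left(-44\right) 1 \left(-34\right) = \left(-44\right) \left(-34\right) = 1496$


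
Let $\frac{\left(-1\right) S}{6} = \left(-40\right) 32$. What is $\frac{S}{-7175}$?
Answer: $- \frac{1536}{1435} \approx -1.0704$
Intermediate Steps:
$S = 7680$ ($S = - 6 \left(\left(-40\right) 32\right) = \left(-6\right) \left(-1280\right) = 7680$)
$\frac{S}{-7175} = \frac{7680}{-7175} = 7680 \left(- \frac{1}{7175}\right) = - \frac{1536}{1435}$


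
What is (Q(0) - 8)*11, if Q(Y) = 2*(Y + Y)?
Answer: -88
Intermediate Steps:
Q(Y) = 4*Y (Q(Y) = 2*(2*Y) = 4*Y)
(Q(0) - 8)*11 = (4*0 - 8)*11 = (0 - 8)*11 = -8*11 = -88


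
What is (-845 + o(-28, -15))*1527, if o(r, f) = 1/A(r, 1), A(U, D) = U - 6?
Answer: -43872237/34 ≈ -1.2904e+6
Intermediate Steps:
A(U, D) = -6 + U
o(r, f) = 1/(-6 + r)
(-845 + o(-28, -15))*1527 = (-845 + 1/(-6 - 28))*1527 = (-845 + 1/(-34))*1527 = (-845 - 1/34)*1527 = -28731/34*1527 = -43872237/34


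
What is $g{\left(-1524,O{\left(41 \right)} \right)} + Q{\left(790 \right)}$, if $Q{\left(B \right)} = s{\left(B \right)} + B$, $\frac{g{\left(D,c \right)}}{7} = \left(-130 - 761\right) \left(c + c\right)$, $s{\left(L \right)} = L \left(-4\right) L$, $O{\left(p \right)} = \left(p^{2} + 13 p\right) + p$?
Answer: $-30624480$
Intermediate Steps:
$O{\left(p \right)} = p^{2} + 14 p$
$s{\left(L \right)} = - 4 L^{2}$ ($s{\left(L \right)} = - 4 L L = - 4 L^{2}$)
$g{\left(D,c \right)} = - 12474 c$ ($g{\left(D,c \right)} = 7 \left(-130 - 761\right) \left(c + c\right) = 7 \left(- 891 \cdot 2 c\right) = 7 \left(- 1782 c\right) = - 12474 c$)
$Q{\left(B \right)} = B - 4 B^{2}$ ($Q{\left(B \right)} = - 4 B^{2} + B = B - 4 B^{2}$)
$g{\left(-1524,O{\left(41 \right)} \right)} + Q{\left(790 \right)} = - 12474 \cdot 41 \left(14 + 41\right) + 790 \left(1 - 3160\right) = - 12474 \cdot 41 \cdot 55 + 790 \left(1 - 3160\right) = \left(-12474\right) 2255 + 790 \left(-3159\right) = -28128870 - 2495610 = -30624480$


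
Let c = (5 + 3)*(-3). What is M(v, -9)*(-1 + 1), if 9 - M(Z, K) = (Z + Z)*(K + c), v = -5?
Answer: 0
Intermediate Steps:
c = -24 (c = 8*(-3) = -24)
M(Z, K) = 9 - 2*Z*(-24 + K) (M(Z, K) = 9 - (Z + Z)*(K - 24) = 9 - 2*Z*(-24 + K))
M(v, -9)*(-1 + 1) = (9 + 48*(-5) - 2*(-9)*(-5))*(-1 + 1) = (9 - 240 - 90)*0 = -321*0 = 0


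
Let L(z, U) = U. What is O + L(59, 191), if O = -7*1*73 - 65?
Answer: -385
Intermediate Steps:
O = -576 (O = -7*73 - 65 = -511 - 65 = -576)
O + L(59, 191) = -576 + 191 = -385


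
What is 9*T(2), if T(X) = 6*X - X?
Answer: 90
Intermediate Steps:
T(X) = 5*X
9*T(2) = 9*(5*2) = 9*10 = 90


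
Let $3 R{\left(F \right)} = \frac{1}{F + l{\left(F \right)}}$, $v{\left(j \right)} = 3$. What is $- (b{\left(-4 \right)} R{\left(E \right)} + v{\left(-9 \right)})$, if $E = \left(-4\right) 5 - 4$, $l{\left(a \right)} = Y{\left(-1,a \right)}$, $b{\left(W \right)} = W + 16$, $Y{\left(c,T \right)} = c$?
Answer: $- \frac{71}{25} \approx -2.84$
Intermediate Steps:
$b{\left(W \right)} = 16 + W$
$l{\left(a \right)} = -1$
$E = -24$ ($E = -20 - 4 = -24$)
$R{\left(F \right)} = \frac{1}{3 \left(-1 + F\right)}$ ($R{\left(F \right)} = \frac{1}{3 \left(F - 1\right)} = \frac{1}{3 \left(-1 + F\right)}$)
$- (b{\left(-4 \right)} R{\left(E \right)} + v{\left(-9 \right)}) = - (\left(16 - 4\right) \frac{1}{3 \left(-1 - 24\right)} + 3) = - (12 \frac{1}{3 \left(-25\right)} + 3) = - (12 \cdot \frac{1}{3} \left(- \frac{1}{25}\right) + 3) = - (12 \left(- \frac{1}{75}\right) + 3) = - (- \frac{4}{25} + 3) = \left(-1\right) \frac{71}{25} = - \frac{71}{25}$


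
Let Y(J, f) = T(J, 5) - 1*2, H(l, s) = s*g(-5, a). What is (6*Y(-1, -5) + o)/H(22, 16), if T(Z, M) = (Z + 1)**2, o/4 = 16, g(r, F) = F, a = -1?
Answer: -13/4 ≈ -3.2500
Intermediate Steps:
o = 64 (o = 4*16 = 64)
H(l, s) = -s (H(l, s) = s*(-1) = -s)
T(Z, M) = (1 + Z)**2
Y(J, f) = -2 + (1 + J)**2 (Y(J, f) = (1 + J)**2 - 1*2 = (1 + J)**2 - 2 = -2 + (1 + J)**2)
(6*Y(-1, -5) + o)/H(22, 16) = (6*(-2 + (1 - 1)**2) + 64)/((-1*16)) = (6*(-2 + 0**2) + 64)/(-16) = (6*(-2 + 0) + 64)*(-1/16) = (6*(-2) + 64)*(-1/16) = (-12 + 64)*(-1/16) = 52*(-1/16) = -13/4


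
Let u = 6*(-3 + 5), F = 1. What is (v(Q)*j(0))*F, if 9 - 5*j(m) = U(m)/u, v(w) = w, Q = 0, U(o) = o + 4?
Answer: 0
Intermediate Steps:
U(o) = 4 + o
u = 12 (u = 6*2 = 12)
j(m) = 26/15 - m/60 (j(m) = 9/5 - (4 + m)/(5*12) = 9/5 - (⅓ + m/12)/5 = 9/5 + (-1/15 - m/60) = 26/15 - m/60)
(v(Q)*j(0))*F = (0*(26/15 - 1/60*0))*1 = (0*(26/15 + 0))*1 = (0*(26/15))*1 = 0*1 = 0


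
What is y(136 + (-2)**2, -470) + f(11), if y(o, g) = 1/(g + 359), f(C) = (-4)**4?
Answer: 28415/111 ≈ 255.99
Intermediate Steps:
f(C) = 256
y(o, g) = 1/(359 + g)
y(136 + (-2)**2, -470) + f(11) = 1/(359 - 470) + 256 = 1/(-111) + 256 = -1/111 + 256 = 28415/111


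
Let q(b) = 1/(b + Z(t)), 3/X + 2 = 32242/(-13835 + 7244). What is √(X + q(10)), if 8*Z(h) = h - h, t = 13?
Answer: I*√1080991835/56780 ≈ 0.57905*I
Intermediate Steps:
Z(h) = 0 (Z(h) = (h - h)/8 = (⅛)*0 = 0)
X = -19773/45424 (X = 3/(-2 + 32242/(-13835 + 7244)) = 3/(-2 + 32242/(-6591)) = 3/(-2 + 32242*(-1/6591)) = 3/(-2 - 32242/6591) = 3/(-45424/6591) = 3*(-6591/45424) = -19773/45424 ≈ -0.43530)
q(b) = 1/b (q(b) = 1/(b + 0) = 1/b)
√(X + q(10)) = √(-19773/45424 + 1/10) = √(-19773/45424 + ⅒) = √(-76153/227120) = I*√1080991835/56780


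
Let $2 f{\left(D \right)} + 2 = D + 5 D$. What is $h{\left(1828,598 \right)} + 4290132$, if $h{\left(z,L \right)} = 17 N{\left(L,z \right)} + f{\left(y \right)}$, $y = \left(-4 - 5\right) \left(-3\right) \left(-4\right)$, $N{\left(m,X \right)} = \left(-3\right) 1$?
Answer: $4289756$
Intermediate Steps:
$N{\left(m,X \right)} = -3$
$y = -108$ ($y = \left(-4 - 5\right) \left(-3\right) \left(-4\right) = \left(-9\right) \left(-3\right) \left(-4\right) = 27 \left(-4\right) = -108$)
$f{\left(D \right)} = -1 + 3 D$ ($f{\left(D \right)} = -1 + \frac{D + 5 D}{2} = -1 + \frac{6 D}{2} = -1 + 3 D$)
$h{\left(z,L \right)} = -376$ ($h{\left(z,L \right)} = 17 \left(-3\right) + \left(-1 + 3 \left(-108\right)\right) = -51 - 325 = -376$)
$h{\left(1828,598 \right)} + 4290132 = -376 + 4290132 = 4289756$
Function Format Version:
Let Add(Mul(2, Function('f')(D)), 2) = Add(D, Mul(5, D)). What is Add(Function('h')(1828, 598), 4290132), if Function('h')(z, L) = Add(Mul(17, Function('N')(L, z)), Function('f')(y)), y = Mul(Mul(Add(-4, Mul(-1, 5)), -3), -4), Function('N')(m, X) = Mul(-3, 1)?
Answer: 4289756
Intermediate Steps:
Function('N')(m, X) = -3
y = -108 (y = Mul(Mul(Add(-4, -5), -3), -4) = Mul(Mul(-9, -3), -4) = Mul(27, -4) = -108)
Function('f')(D) = Add(-1, Mul(3, D)) (Function('f')(D) = Add(-1, Mul(Rational(1, 2), Add(D, Mul(5, D)))) = Add(-1, Mul(Rational(1, 2), Mul(6, D))) = Add(-1, Mul(3, D)))
Function('h')(z, L) = -376 (Function('h')(z, L) = Add(Mul(17, -3), Add(-1, Mul(3, -108))) = Add(-51, Add(-1, -324)) = Add(-51, -325) = -376)
Add(Function('h')(1828, 598), 4290132) = Add(-376, 4290132) = 4289756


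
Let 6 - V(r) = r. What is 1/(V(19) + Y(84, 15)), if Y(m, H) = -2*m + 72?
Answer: -1/109 ≈ -0.0091743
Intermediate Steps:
V(r) = 6 - r
Y(m, H) = 72 - 2*m
1/(V(19) + Y(84, 15)) = 1/((6 - 1*19) + (72 - 2*84)) = 1/((6 - 19) + (72 - 168)) = 1/(-13 - 96) = 1/(-109) = -1/109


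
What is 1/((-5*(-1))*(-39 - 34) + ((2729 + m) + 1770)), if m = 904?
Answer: 1/5038 ≈ 0.00019849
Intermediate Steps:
1/((-5*(-1))*(-39 - 34) + ((2729 + m) + 1770)) = 1/((-5*(-1))*(-39 - 34) + ((2729 + 904) + 1770)) = 1/(5*(-73) + (3633 + 1770)) = 1/(-365 + 5403) = 1/5038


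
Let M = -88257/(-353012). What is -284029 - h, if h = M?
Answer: -100265733605/353012 ≈ -2.8403e+5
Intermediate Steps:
M = 88257/353012 (M = -88257*(-1/353012) = 88257/353012 ≈ 0.25001)
h = 88257/353012 ≈ 0.25001
-284029 - h = -284029 - 1*88257/353012 = -284029 - 88257/353012 = -100265733605/353012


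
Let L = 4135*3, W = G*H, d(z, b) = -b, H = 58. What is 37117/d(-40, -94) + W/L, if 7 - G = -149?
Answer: 153762299/388690 ≈ 395.59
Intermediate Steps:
G = 156 (G = 7 - 1*(-149) = 7 + 149 = 156)
W = 9048 (W = 156*58 = 9048)
L = 12405
37117/d(-40, -94) + W/L = 37117/((-1*(-94))) + 9048/12405 = 37117/94 + 9048*(1/12405) = 37117*(1/94) + 3016/4135 = 37117/94 + 3016/4135 = 153762299/388690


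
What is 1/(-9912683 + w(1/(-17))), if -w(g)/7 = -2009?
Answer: -1/9898620 ≈ -1.0102e-7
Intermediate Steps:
w(g) = 14063 (w(g) = -7*(-2009) = 14063)
1/(-9912683 + w(1/(-17))) = 1/(-9912683 + 14063) = 1/(-9898620) = -1/9898620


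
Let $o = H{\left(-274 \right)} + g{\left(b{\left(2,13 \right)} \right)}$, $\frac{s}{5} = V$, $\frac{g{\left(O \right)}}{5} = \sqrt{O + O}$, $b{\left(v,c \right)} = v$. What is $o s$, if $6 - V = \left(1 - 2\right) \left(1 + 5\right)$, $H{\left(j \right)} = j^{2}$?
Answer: $4505160$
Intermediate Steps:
$g{\left(O \right)} = 5 \sqrt{2} \sqrt{O}$ ($g{\left(O \right)} = 5 \sqrt{O + O} = 5 \sqrt{2 O} = 5 \sqrt{2} \sqrt{O}$)
$V = 12$ ($V = 6 - \left(1 - 2\right) \left(1 + 5\right) = 6 - \left(-1\right) 6 = 6 - -6 = 6 + 6 = 12$)
$s = 60$ ($s = 5 \cdot 12 = 60$)
$o = 75086$ ($o = \left(-274\right)^{2} + 5 \sqrt{2} \sqrt{2} = 75076 + 10 = 75086$)
$o s = 75086 \cdot 60 = 4505160$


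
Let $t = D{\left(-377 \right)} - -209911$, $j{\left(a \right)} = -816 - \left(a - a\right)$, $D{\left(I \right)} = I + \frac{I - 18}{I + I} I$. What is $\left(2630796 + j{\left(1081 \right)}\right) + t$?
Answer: $\frac{5678633}{2} \approx 2.8393 \cdot 10^{6}$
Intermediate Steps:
$D{\left(I \right)} = -9 + \frac{3 I}{2}$ ($D{\left(I \right)} = I + \frac{-18 + I}{2 I} I = I + \left(-9 + \frac{I}{2}\right) = -9 + \frac{3 I}{2}$)
$j{\left(a \right)} = -816$ ($j{\left(a \right)} = -816 - 0 = -816 + 0 = -816$)
$t = \frac{418673}{2}$ ($t = \left(-9 + \frac{3}{2} \left(-377\right)\right) - -209911 = \left(-9 - \frac{1131}{2}\right) + 209911 = - \frac{1149}{2} + 209911 = \frac{418673}{2} \approx 2.0934 \cdot 10^{5}$)
$\left(2630796 + j{\left(1081 \right)}\right) + t = \left(2630796 - 816\right) + \frac{418673}{2} = 2629980 + \frac{418673}{2} = \frac{5678633}{2}$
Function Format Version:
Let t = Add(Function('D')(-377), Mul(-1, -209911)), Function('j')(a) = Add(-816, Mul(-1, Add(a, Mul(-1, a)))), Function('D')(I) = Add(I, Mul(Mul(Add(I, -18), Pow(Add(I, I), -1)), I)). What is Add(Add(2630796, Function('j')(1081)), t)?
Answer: Rational(5678633, 2) ≈ 2.8393e+6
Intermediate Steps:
Function('D')(I) = Add(-9, Mul(Rational(3, 2), I)) (Function('D')(I) = Add(I, Mul(Mul(Add(-18, I), Pow(Mul(2, I), -1)), I)) = Add(I, Mul(Mul(Add(-18, I), Mul(Rational(1, 2), Pow(I, -1))), I)) = Add(I, Mul(Mul(Rational(1, 2), Pow(I, -1), Add(-18, I)), I)) = Add(I, Add(-9, Mul(Rational(1, 2), I))) = Add(-9, Mul(Rational(3, 2), I)))
Function('j')(a) = -816 (Function('j')(a) = Add(-816, Mul(-1, 0)) = Add(-816, 0) = -816)
t = Rational(418673, 2) (t = Add(Add(-9, Mul(Rational(3, 2), -377)), Mul(-1, -209911)) = Add(Add(-9, Rational(-1131, 2)), 209911) = Add(Rational(-1149, 2), 209911) = Rational(418673, 2) ≈ 2.0934e+5)
Add(Add(2630796, Function('j')(1081)), t) = Add(Add(2630796, -816), Rational(418673, 2)) = Add(2629980, Rational(418673, 2)) = Rational(5678633, 2)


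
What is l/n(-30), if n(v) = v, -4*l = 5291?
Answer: 5291/120 ≈ 44.092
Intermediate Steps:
l = -5291/4 (l = -1/4*5291 = -5291/4 ≈ -1322.8)
l/n(-30) = -5291/4/(-30) = -5291/4*(-1/30) = 5291/120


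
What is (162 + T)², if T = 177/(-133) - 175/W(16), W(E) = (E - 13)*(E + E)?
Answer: 4113388366201/163021824 ≈ 25232.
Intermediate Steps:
W(E) = 2*E*(-13 + E) (W(E) = (-13 + E)*(2*E) = 2*E*(-13 + E))
T = -40267/12768 (T = 177/(-133) - 175*1/(32*(-13 + 16)) = 177*(-1/133) - 175/(2*16*3) = -177/133 - 175/96 = -40267/12768 ≈ -3.1537)
(162 + T)² = (162 - 40267/12768)² = (2028149/12768)² = 4113388366201/163021824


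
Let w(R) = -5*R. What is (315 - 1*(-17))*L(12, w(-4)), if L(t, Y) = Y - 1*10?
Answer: 3320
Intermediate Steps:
L(t, Y) = -10 + Y (L(t, Y) = Y - 10 = -10 + Y)
(315 - 1*(-17))*L(12, w(-4)) = (315 - 1*(-17))*(-10 - 5*(-4)) = (315 + 17)*(-10 + 20) = 332*10 = 3320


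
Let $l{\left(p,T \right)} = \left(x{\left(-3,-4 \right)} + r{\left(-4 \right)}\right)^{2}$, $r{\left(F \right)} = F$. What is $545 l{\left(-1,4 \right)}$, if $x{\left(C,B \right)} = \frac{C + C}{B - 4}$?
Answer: $\frac{92105}{16} \approx 5756.6$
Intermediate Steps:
$x{\left(C,B \right)} = \frac{2 C}{-4 + B}$
$l{\left(p,T \right)} = \frac{169}{16}$ ($l{\left(p,T \right)} = \left(2 \left(-3\right) \frac{1}{-4 - 4} - 4\right)^{2} = \left(2 \left(-3\right) \frac{1}{-8} - 4\right)^{2} = \left(2 \left(-3\right) \left(- \frac{1}{8}\right) - 4\right)^{2} = \left(\frac{3}{4} - 4\right)^{2} = \left(- \frac{13}{4}\right)^{2} = \frac{169}{16}$)
$545 l{\left(-1,4 \right)} = 545 \cdot \frac{169}{16} = \frac{92105}{16}$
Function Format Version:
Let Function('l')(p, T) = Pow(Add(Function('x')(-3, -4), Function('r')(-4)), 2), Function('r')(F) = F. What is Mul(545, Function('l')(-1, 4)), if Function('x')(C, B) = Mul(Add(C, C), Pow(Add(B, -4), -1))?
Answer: Rational(92105, 16) ≈ 5756.6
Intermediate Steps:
Function('x')(C, B) = Mul(2, C, Pow(Add(-4, B), -1)) (Function('x')(C, B) = Mul(Mul(2, C), Pow(Add(-4, B), -1)) = Mul(2, C, Pow(Add(-4, B), -1)))
Function('l')(p, T) = Rational(169, 16) (Function('l')(p, T) = Pow(Add(Mul(2, -3, Pow(Add(-4, -4), -1)), -4), 2) = Pow(Add(Mul(2, -3, Pow(-8, -1)), -4), 2) = Pow(Add(Mul(2, -3, Rational(-1, 8)), -4), 2) = Pow(Add(Rational(3, 4), -4), 2) = Pow(Rational(-13, 4), 2) = Rational(169, 16))
Mul(545, Function('l')(-1, 4)) = Mul(545, Rational(169, 16)) = Rational(92105, 16)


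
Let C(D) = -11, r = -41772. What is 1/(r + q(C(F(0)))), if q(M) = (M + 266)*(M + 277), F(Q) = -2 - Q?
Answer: 1/26058 ≈ 3.8376e-5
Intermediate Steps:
q(M) = (266 + M)*(277 + M)
1/(r + q(C(F(0)))) = 1/(-41772 + (73682 + (-11)² + 543*(-11))) = 1/(-41772 + (73682 + 121 - 5973)) = 1/(-41772 + 67830) = 1/26058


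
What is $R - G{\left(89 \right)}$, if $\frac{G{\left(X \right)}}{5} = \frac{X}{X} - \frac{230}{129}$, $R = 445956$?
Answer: $\frac{57528829}{129} \approx 4.4596 \cdot 10^{5}$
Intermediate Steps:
$G{\left(X \right)} = - \frac{505}{129}$ ($G{\left(X \right)} = 5 \left(\frac{X}{X} - \frac{230}{129}\right) = 5 \left(1 - \frac{230}{129}\right) = 5 \left(- \frac{101}{129}\right) = - \frac{505}{129}$)
$R - G{\left(89 \right)} = 445956 - - \frac{505}{129} = 445956 + \frac{505}{129} = \frac{57528829}{129}$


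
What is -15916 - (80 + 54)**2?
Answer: -33872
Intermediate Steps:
-15916 - (80 + 54)**2 = -15916 - 1*134**2 = -15916 - 1*17956 = -15916 - 17956 = -33872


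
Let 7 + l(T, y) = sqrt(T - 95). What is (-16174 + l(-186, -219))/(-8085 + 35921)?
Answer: -16181/27836 + I*sqrt(281)/27836 ≈ -0.5813 + 0.00060221*I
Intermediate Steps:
l(T, y) = -7 + sqrt(-95 + T) (l(T, y) = -7 + sqrt(T - 95) = -7 + sqrt(-95 + T))
(-16174 + l(-186, -219))/(-8085 + 35921) = (-16174 + (-7 + sqrt(-95 - 186)))/(-8085 + 35921) = (-16174 + (-7 + sqrt(-281)))/27836 = (-16174 + (-7 + I*sqrt(281)))*(1/27836) = (-16181 + I*sqrt(281))*(1/27836) = -16181/27836 + I*sqrt(281)/27836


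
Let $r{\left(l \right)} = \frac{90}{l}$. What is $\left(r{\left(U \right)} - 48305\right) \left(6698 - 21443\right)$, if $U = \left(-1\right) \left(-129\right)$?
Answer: $\frac{30626618325}{43} \approx 7.1225 \cdot 10^{8}$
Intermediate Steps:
$U = 129$
$\left(r{\left(U \right)} - 48305\right) \left(6698 - 21443\right) = \left(\frac{90}{129} - 48305\right) \left(6698 - 21443\right) = \left(90 \cdot \frac{1}{129} - 48305\right) \left(-14745\right) = \left(\frac{30}{43} - 48305\right) \left(-14745\right) = \left(- \frac{2077085}{43}\right) \left(-14745\right) = \frac{30626618325}{43}$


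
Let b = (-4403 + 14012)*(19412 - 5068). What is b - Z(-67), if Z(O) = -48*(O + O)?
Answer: 137825064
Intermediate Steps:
Z(O) = -96*O
b = 137831496 (b = 9609*14344 = 137831496)
b - Z(-67) = 137831496 - (-96)*(-67) = 137831496 - 1*6432 = 137831496 - 6432 = 137825064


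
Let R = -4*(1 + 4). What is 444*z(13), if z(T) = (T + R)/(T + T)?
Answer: -1554/13 ≈ -119.54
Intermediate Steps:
R = -20 (R = -4*5 = -20)
z(T) = (-20 + T)/(2*T) (z(T) = (T - 20)/(T + T) = (-20 + T)/((2*T)) = (-20 + T)*(1/(2*T)) = (-20 + T)/(2*T))
444*z(13) = 444*((1/2)*(-20 + 13)/13) = 444*((1/2)*(1/13)*(-7)) = 444*(-7/26) = -1554/13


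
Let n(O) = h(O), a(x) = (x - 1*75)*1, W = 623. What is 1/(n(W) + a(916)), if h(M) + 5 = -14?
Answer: 1/822 ≈ 0.0012165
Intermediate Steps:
h(M) = -19 (h(M) = -5 - 14 = -19)
a(x) = -75 + x (a(x) = (x - 75)*1 = (-75 + x)*1 = -75 + x)
n(O) = -19
1/(n(W) + a(916)) = 1/(-19 + (-75 + 916)) = 1/(-19 + 841) = 1/822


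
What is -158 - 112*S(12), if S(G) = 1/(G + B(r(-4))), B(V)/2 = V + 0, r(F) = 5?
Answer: -1794/11 ≈ -163.09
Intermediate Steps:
B(V) = 2*V (B(V) = 2*(V + 0) = 2*V)
S(G) = 1/(10 + G) (S(G) = 1/(G + 2*5) = 1/(G + 10) = 1/(10 + G))
-158 - 112*S(12) = -158 - 112/(10 + 12) = -158 - 112/22 = -158 - 112*1/22 = -158 - 56/11 = -1794/11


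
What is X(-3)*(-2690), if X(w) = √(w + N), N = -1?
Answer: -5380*I ≈ -5380.0*I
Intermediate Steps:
X(w) = √(-1 + w) (X(w) = √(w - 1) = √(-1 + w))
X(-3)*(-2690) = √(-1 - 3)*(-2690) = √(-4)*(-2690) = (2*I)*(-2690) = -5380*I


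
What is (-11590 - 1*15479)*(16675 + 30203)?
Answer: -1268940582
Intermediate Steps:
(-11590 - 1*15479)*(16675 + 30203) = (-11590 - 15479)*46878 = -27069*46878 = -1268940582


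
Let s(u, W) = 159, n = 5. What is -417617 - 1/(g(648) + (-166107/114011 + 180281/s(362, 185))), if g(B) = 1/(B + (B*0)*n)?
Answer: -1851700817175821711/4433968955431 ≈ -4.1762e+5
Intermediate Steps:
g(B) = 1/B (g(B) = 1/(B + (B*0)*5) = 1/(B + 0*5) = 1/(B + 0) = 1/B)
-417617 - 1/(g(648) + (-166107/114011 + 180281/s(362, 185))) = -417617 - 1/(1/648 + (-166107/114011 + 180281/159)) = -417617 - 1/(1/648 + 20527606078/18127749) = -417617 - 1/4433968955431/3915593784 = -417617 - 1*3915593784/4433968955431 = -417617 - 3915593784/4433968955431 = -1851700817175821711/4433968955431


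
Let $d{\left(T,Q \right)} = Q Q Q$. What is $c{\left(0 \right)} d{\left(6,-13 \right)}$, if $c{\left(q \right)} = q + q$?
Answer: $0$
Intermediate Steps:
$d{\left(T,Q \right)} = Q^{3}$ ($d{\left(T,Q \right)} = Q^{2} Q = Q^{3}$)
$c{\left(q \right)} = 2 q$
$c{\left(0 \right)} d{\left(6,-13 \right)} = 2 \cdot 0 \left(-13\right)^{3} = 0 \left(-2197\right) = 0$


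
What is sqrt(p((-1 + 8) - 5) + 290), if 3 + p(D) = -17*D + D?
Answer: sqrt(255) ≈ 15.969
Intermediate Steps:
p(D) = -3 - 16*D (p(D) = -3 + (-17*D + D) = -3 - 16*D)
sqrt(p((-1 + 8) - 5) + 290) = sqrt((-3 - 16*((-1 + 8) - 5)) + 290) = sqrt((-3 - 16*(7 - 5)) + 290) = sqrt((-3 - 16*2) + 290) = sqrt((-3 - 32) + 290) = sqrt(-35 + 290) = sqrt(255)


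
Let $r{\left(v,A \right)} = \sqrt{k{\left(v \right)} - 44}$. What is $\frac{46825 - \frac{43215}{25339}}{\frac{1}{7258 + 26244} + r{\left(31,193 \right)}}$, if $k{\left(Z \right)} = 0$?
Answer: $\frac{1728201340040}{54407125401261} - \frac{115796402588040160 i \sqrt{11}}{54407125401261} \approx 0.031764 - 7058.9 i$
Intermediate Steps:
$r{\left(v,A \right)} = 2 i \sqrt{11}$ ($r{\left(v,A \right)} = \sqrt{0 - 44} = \sqrt{-44} = 2 i \sqrt{11}$)
$\frac{46825 - \frac{43215}{25339}}{\frac{1}{7258 + 26244} + r{\left(31,193 \right)}} = \frac{46825 - \frac{43215}{25339}}{\frac{1}{7258 + 26244} + 2 i \sqrt{11}} = \frac{46825 - \frac{43215}{25339}}{\frac{1}{33502} + 2 i \sqrt{11}} = \frac{1186455460}{25339 \left(\frac{1}{33502} + 2 i \sqrt{11}\right)}$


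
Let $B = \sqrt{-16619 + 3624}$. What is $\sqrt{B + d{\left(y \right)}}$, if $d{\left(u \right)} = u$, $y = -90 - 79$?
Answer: $\sqrt{-169 + i \sqrt{12995}} \approx 4.1745 + 13.654 i$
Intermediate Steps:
$y = -169$ ($y = -90 - 79 = -169$)
$B = i \sqrt{12995}$ ($B = \sqrt{-12995} = i \sqrt{12995} \approx 114.0 i$)
$\sqrt{B + d{\left(y \right)}} = \sqrt{i \sqrt{12995} - 169} = \sqrt{-169 + i \sqrt{12995}}$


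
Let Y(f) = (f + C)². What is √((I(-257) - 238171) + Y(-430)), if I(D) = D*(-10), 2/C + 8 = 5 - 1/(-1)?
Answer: 4*I*√3115 ≈ 223.25*I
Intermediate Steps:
C = -1 (C = 2/(-8 + (5 - 1/(-1))) = 2/(-8 + (5 - 1*(-1))) = 2/(-8 + (5 + 1)) = 2/(-8 + 6) = 2/(-2) = 2*(-½) = -1)
I(D) = -10*D
Y(f) = (-1 + f)² (Y(f) = (f - 1)² = (-1 + f)²)
√((I(-257) - 238171) + Y(-430)) = √((-10*(-257) - 238171) + (-1 - 430)²) = √((2570 - 238171) + (-431)²) = √(-235601 + 185761) = √(-49840) = 4*I*√3115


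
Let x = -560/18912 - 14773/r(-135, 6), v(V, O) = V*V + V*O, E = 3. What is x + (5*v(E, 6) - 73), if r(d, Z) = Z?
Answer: -1418516/591 ≈ -2400.2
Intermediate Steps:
v(V, O) = V² + O*V
x = -1455158/591 (x = -560/18912 - 14773/6 = -560*1/18912 - 14773*⅙ = -35/1182 - 14773/6 = -1455158/591 ≈ -2462.2)
x + (5*v(E, 6) - 73) = -1455158/591 + (5*(3*(6 + 3)) - 73) = -1455158/591 + (5*(3*9) - 73) = -1455158/591 + (5*27 - 73) = -1455158/591 + (135 - 73) = -1455158/591 + 62 = -1418516/591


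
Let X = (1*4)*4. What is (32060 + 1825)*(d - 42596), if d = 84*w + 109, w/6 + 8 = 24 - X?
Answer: -1439671995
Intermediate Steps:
X = 16 (X = 4*4 = 16)
w = 0 (w = -48 + 6*(24 - 1*16) = -48 + 6*(24 - 16) = -48 + 6*8 = -48 + 48 = 0)
d = 109 (d = 84*0 + 109 = 0 + 109 = 109)
(32060 + 1825)*(d - 42596) = (32060 + 1825)*(109 - 42596) = 33885*(-42487) = -1439671995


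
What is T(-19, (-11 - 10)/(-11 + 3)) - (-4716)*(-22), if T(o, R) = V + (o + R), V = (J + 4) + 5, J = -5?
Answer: -830115/8 ≈ -1.0376e+5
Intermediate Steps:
V = 4 (V = (-5 + 4) + 5 = -1 + 5 = 4)
T(o, R) = 4 + R + o (T(o, R) = 4 + (o + R) = 4 + (R + o) = 4 + R + o)
T(-19, (-11 - 10)/(-11 + 3)) - (-4716)*(-22) = (4 + (-11 - 10)/(-11 + 3) - 19) - (-4716)*(-22) = (4 - 21/(-8) - 19) - 262*396 = (4 - 21*(-1/8) - 19) - 103752 = (4 + 21/8 - 19) - 103752 = -99/8 - 103752 = -830115/8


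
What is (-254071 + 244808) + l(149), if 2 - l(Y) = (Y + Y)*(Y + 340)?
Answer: -154983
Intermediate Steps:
l(Y) = 2 - 2*Y*(340 + Y) (l(Y) = 2 - (Y + Y)*(Y + 340) = 2 - 2*Y*(340 + Y))
(-254071 + 244808) + l(149) = (-254071 + 244808) + (2 - 680*149 - 2*149²) = -9263 + (2 - 101320 - 2*22201) = -9263 + (2 - 101320 - 44402) = -9263 - 145720 = -154983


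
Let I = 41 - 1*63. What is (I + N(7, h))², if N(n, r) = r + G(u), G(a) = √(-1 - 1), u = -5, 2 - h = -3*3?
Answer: (11 - I*√2)² ≈ 119.0 - 31.113*I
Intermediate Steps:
h = 11 (h = 2 - (-3)*3 = 2 - 1*(-9) = 2 + 9 = 11)
G(a) = I*√2 (G(a) = √(-2) = I*√2)
I = -22 (I = 41 - 63 = -22)
N(n, r) = r + I*√2
(I + N(7, h))² = (-22 + (11 + I*√2))² = (-11 + I*√2)²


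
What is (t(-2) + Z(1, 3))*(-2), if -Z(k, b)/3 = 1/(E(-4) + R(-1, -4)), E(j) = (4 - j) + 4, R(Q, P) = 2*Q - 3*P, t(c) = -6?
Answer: 135/11 ≈ 12.273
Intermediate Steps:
R(Q, P) = -3*P + 2*Q
E(j) = 8 - j
Z(k, b) = -3/22 (Z(k, b) = -3/((8 - 1*(-4)) + (-3*(-4) + 2*(-1))) = -3/((8 + 4) + (12 - 2)) = -3/(12 + 10) = -3/22)
(t(-2) + Z(1, 3))*(-2) = (-6 - 3/22)*(-2) = -135/22*(-2) = 135/11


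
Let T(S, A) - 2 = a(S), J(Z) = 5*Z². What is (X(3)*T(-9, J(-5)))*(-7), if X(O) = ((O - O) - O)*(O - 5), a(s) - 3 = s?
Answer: 168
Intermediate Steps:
a(s) = 3 + s
T(S, A) = 5 + S (T(S, A) = 2 + (3 + S) = 5 + S)
X(O) = -O*(-5 + O) (X(O) = (0 - O)*(-5 + O) = (-O)*(-5 + O) = -O*(-5 + O))
(X(3)*T(-9, J(-5)))*(-7) = ((3*(5 - 1*3))*(5 - 9))*(-7) = ((3*(5 - 3))*(-4))*(-7) = ((3*2)*(-4))*(-7) = (6*(-4))*(-7) = -24*(-7) = 168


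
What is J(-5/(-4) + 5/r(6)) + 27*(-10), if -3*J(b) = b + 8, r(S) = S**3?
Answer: -176963/648 ≈ -273.09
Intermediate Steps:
J(b) = -8/3 - b/3 (J(b) = -(b + 8)/3 = -(8 + b)/3 = -8/3 - b/3)
J(-5/(-4) + 5/r(6)) + 27*(-10) = (-8/3 - (-5/(-4) + 5/(6**3))/3) + 27*(-10) = (-8/3 - (-5*(-1/4) + 5/216)/3) - 270 = (-8/3 - (5/4 + 5*(1/216))/3) - 270 = (-8/3 - (5/4 + 5/216)/3) - 270 = (-8/3 - 1/3*275/216) - 270 = (-8/3 - 275/648) - 270 = -2003/648 - 270 = -176963/648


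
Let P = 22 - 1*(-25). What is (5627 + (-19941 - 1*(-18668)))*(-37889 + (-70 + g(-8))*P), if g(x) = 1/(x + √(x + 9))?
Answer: -179322600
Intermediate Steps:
P = 47 (P = 22 + 25 = 47)
g(x) = 1/(x + √(9 + x))
(5627 + (-19941 - 1*(-18668)))*(-37889 + (-70 + g(-8))*P) = (5627 + (-19941 - 1*(-18668)))*(-37889 + (-70 + 1/(-8 + √(9 - 8)))*47) = (5627 + (-19941 + 18668))*(-37889 + (-70 + 1/(-8 + √1))*47) = (5627 - 1273)*(-37889 + (-70 + 1/(-8 + 1))*47) = 4354*(-37889 + (-70 + 1/(-7))*47) = 4354*(-37889 + (-70 - ⅐)*47) = 4354*(-37889 - 491/7*47) = 4354*(-37889 - 23077/7) = 4354*(-288300/7) = -179322600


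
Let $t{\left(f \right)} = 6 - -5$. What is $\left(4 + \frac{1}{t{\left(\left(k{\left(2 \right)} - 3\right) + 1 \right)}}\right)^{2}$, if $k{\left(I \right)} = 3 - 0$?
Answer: $\frac{2025}{121} \approx 16.736$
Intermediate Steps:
$k{\left(I \right)} = 3$ ($k{\left(I \right)} = 3 + 0 = 3$)
$t{\left(f \right)} = 11$ ($t{\left(f \right)} = 6 + 5 = 11$)
$\left(4 + \frac{1}{t{\left(\left(k{\left(2 \right)} - 3\right) + 1 \right)}}\right)^{2} = \left(4 + \frac{1}{11}\right)^{2} = \left(\frac{45}{11}\right)^{2} = \frac{2025}{121}$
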